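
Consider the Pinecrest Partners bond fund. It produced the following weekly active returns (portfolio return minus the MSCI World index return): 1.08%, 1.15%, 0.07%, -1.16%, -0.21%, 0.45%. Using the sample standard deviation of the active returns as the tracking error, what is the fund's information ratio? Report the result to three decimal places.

r̄ = (1.08 + 1.15 + 0.07 − 1.16 − 0.21 + 0.45) / 6 = 1.380 / 6 = 0.2300%
Σ(r − r̄)² = (1.08 − 0.2300)² + (1.15 − 0.2300)² + (0.07 − 0.2300)² + … = 3.7686
σ = √[3.7686 / 5] = 0.8682%
IR = r̄ / tracking error = 0.2300 / 0.8682 = 0.2649

0.265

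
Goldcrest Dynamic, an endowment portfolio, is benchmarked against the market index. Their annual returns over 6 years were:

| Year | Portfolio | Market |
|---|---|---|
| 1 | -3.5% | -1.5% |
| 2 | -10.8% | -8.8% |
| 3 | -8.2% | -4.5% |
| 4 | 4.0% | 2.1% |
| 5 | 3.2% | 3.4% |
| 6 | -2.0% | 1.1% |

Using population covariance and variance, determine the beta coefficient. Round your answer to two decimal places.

1.23

r̄p = -2.8833%,  r̄m = -1.3667%
Cov = Σ(rp − r̄p)(rm − r̄m) / 6 = 21.7711
Var(rm) = Σ(rm − r̄m)² / 6 = 17.6522
β = Cov / Var = 21.7711 / 17.6522 = 1.2333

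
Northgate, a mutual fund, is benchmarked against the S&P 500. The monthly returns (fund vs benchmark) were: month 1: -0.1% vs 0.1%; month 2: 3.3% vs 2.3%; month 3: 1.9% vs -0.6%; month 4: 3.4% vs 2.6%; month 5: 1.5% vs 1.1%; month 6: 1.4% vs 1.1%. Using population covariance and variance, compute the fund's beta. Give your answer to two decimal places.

r̄p = 1.9000%,  r̄m = 1.1000%
Cov = Σ(rp − r̄p)(rm − r̄m) / 6 = 0.9883
Var(rm) = Σ(rm − r̄m)² / 6 = 1.2633
β = Cov / Var = 0.9883 / 1.2633 = 0.7823

0.78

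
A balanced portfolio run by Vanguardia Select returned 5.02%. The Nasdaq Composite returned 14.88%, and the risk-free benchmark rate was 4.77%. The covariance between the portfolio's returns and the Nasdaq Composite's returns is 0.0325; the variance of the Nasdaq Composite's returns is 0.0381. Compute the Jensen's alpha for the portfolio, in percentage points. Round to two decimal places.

-8.37

β = Cov / Var = 0.0325 / 0.0381 = 0.8530
E[R] = Rf + β(Rm − Rf) = 4.77% + 0.8530 × (14.88% − 4.77%) = 13.3938%
α = Rp − E[R] = 5.02% − 13.3938% = -8.3738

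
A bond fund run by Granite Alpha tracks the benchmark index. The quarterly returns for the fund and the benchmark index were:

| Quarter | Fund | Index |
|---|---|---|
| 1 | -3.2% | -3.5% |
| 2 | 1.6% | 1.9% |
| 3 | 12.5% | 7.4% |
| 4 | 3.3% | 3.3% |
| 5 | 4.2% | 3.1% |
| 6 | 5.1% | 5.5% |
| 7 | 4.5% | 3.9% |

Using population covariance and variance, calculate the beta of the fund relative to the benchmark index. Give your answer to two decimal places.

1.28

r̄p = 4.0000%,  r̄m = 3.0857%
Cov = Σ(rp − r̄p)(rm − r̄m) / 7 = 12.8357
Var(rm) = Σ(rm − r̄m)² / 7 = 9.9898
β = Cov / Var = 12.8357 / 9.9898 = 1.2849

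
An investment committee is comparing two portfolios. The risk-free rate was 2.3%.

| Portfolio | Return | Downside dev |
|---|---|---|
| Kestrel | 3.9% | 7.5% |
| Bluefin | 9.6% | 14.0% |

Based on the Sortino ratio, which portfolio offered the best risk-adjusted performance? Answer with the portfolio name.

Bluefin

Kestrel: Sortino ratio = (3.9% − 2.3%) / 7.5% = 0.213
Bluefin: Sortino ratio = (9.6% − 2.3%) / 14.0% = 0.521
Highest: Bluefin (0.521).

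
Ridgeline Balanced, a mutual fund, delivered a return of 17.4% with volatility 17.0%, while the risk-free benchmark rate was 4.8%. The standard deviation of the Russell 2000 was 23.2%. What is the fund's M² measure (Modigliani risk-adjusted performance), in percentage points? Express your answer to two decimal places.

22.00

Sharpe = (Rp − Rf) / σp = (17.4% − 4.8%) / 17.0% = 0.7412
M² = Rf + Sharpe × σm = 4.8% + 0.7412 × 23.2% = 21.9958%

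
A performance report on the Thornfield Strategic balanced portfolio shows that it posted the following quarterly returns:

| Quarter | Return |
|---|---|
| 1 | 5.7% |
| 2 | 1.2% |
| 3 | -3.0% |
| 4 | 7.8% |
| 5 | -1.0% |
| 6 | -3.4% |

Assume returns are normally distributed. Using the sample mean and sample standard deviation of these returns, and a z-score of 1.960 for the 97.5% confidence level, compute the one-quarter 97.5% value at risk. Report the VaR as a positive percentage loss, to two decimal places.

7.87

r̄ = (5.7 + 1.2 − 3 + 7.8 − 1 − 3.4) / 6 = 1.2167%
Σ(r − r̄)² = (5.7 − 1.2167)² + (1.2 − 1.2167)² + (-3 − 1.2167)² + … = 107.4483
sample σ = √(107.4483 / 5) = √21.4897 = 4.6357%
VaR = −(r̄ − z·σ) = −(1.2167 − 1.960 × 4.6357) = −(-7.8693) = 7.8693%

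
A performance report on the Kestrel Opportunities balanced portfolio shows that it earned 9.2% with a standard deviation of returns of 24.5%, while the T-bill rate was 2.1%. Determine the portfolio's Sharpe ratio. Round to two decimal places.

Sharpe = (Rp − Rf) / σp = (9.2% − 2.1%) / 24.5% = 7.10% / 24.5% = 0.2898

0.29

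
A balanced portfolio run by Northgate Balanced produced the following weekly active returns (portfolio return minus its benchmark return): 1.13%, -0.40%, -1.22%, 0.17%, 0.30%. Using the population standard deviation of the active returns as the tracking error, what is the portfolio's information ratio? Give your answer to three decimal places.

r̄ = (1.13 − 0.4 − 1.22 + 0.17 + 0.3) / 5 = -0.020 / 5 = -0.0040%
Population std dev = √[3.0441 / 5] = 0.7803%
IR = r̄ / tracking error = -0.0040 / 0.7803 = -0.0051

-0.005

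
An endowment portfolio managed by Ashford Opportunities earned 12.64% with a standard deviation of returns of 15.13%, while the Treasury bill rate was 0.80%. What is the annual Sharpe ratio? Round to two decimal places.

0.78

Sharpe = (Rp − Rf) / σp = (12.64% − 0.80%) / 15.13% = 11.84% / 15.13% = 0.7826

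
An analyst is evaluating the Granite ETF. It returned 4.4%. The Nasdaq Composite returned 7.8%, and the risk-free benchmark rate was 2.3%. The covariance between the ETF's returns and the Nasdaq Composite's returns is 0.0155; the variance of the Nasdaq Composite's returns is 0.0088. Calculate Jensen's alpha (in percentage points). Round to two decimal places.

-7.59

β = Cov / Var = 0.0155 / 0.0088 = 1.7614
E[R] = Rf + β(Rm − Rf) = 2.3% + 1.7614 × (7.8% − 2.3%) = 11.9877%
α = Rp − E[R] = 4.4% − 11.9877% = -7.5877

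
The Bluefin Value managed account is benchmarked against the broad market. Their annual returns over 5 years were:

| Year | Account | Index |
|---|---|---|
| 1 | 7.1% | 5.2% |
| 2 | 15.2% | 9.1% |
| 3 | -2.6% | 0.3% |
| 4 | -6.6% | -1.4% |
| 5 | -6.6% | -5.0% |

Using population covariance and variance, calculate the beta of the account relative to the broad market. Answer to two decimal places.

1.67

r̄p = 1.3000%,  r̄m = 1.6400%
Cov = Σ(rp − r̄p)(rm − r̄m) / 5 = 41.2080
Var(rm) = Σ(rm − r̄m)² / 5 = 24.6904
β = Cov / Var = 41.2080 / 24.6904 = 1.6690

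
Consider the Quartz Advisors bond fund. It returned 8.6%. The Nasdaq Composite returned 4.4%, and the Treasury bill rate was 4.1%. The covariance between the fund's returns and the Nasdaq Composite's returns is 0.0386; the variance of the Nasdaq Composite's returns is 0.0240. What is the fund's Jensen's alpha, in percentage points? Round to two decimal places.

β = Cov / Var = 0.0386 / 0.0240 = 1.6083
E[R] = Rf + β(Rm − Rf) = 4.1% + 1.6083 × (4.4% − 4.1%) = 4.5825%
α = Rp − E[R] = 8.6% − 4.5825% = 4.0175

4.02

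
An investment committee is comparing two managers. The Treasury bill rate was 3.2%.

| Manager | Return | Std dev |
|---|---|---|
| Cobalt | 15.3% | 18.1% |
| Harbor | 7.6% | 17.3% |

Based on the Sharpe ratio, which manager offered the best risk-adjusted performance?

Cobalt: Sharpe ratio = (15.3% − 3.2%) / 18.1% = 0.669
Harbor: Sharpe ratio = (7.6% − 3.2%) / 17.3% = 0.254
Highest: Cobalt (0.669).

Cobalt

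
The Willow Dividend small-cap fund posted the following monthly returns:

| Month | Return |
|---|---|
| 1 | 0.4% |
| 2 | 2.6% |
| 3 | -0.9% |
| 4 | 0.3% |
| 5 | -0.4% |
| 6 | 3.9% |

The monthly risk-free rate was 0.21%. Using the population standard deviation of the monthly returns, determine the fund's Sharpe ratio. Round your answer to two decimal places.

r̄ = (0.4 + 2.6 − 0.9 + 0.3 − 0.4 + 3.9) / 6 = 0.9833%
Σ(r − r̄)² = (0.4 − 0.9833)² + (2.6 − 0.9833)² + … = 17.3883
σ = √[17.3883 / 6] = 1.7024%
Sharpe = (r̄ − rf) / σ = (0.9833 − 0.21) / 1.7024 = 0.7733 / 1.7024 = 0.4542

0.45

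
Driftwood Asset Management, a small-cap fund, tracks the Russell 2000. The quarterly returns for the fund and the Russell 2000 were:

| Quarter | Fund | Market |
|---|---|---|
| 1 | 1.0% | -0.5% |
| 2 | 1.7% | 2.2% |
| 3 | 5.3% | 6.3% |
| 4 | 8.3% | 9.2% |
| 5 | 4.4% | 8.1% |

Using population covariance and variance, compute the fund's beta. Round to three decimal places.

r̄p = 4.1400%,  r̄m = 5.0600%
Cov = Σ(rp − r̄p)(rm − r̄m) / 5 = 8.7776
Var(rm) = Σ(rm − r̄m)² / 5 = 13.4024
β = Cov / Var = 8.7776 / 13.4024 = 0.6549

0.655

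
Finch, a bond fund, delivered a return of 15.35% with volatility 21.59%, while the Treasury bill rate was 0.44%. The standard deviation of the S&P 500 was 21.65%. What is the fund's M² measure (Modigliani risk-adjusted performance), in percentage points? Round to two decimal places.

Sharpe = (Rp − Rf) / σp = (15.35% − 0.44%) / 21.59% = 0.6906
M² = Rf + Sharpe × σm = 0.44% + 0.6906 × 21.65% = 15.3915%

15.39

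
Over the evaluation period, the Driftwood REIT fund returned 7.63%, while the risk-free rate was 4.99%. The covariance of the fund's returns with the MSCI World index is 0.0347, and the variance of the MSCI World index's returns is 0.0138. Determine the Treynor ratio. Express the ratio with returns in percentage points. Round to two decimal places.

β = Cov / Var = 0.0347 / 0.0138 = 2.5145
Treynor = (Rp − Rf) / β = (7.63% − 4.99%) / 2.5145 = 2.64 / 2.5145 = 1.0499

1.05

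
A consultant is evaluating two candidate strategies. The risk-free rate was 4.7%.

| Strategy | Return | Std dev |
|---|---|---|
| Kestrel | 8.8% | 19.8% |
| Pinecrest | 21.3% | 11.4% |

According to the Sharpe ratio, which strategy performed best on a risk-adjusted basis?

Kestrel: Sharpe ratio = (8.8% − 4.7%) / 19.8% = 0.207
Pinecrest: Sharpe ratio = (21.3% − 4.7%) / 11.4% = 1.456
Highest: Pinecrest (1.456).

Pinecrest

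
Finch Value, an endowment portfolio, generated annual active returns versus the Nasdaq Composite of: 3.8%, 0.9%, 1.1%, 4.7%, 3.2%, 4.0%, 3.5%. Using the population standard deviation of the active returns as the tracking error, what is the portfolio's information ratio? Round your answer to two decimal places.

μ = (3.8 + 0.9 + 1.1 + 4.7 + 3.2 + 4 + 3.5) / 7 = 3.0286%
Σ(r − μ)² = (3.8 − 3.0286)² + (0.9 − 3.0286)² + (1.1 − 3.0286)² + … = 12.8343
σ = √[12.8343 / 7] = 1.3541%
IR = μ / tracking error = 3.0286 / 1.3541 = 2.2366

2.24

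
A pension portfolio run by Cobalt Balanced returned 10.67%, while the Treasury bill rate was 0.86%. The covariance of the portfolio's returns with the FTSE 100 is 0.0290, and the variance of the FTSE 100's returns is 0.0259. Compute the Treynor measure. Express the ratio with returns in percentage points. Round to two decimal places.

β = Cov / Var = 0.0290 / 0.0259 = 1.1197
Treynor = (Rp − Rf) / β = (10.67% − 0.86%) / 1.1197 = 9.81 / 1.1197 = 8.7613

8.76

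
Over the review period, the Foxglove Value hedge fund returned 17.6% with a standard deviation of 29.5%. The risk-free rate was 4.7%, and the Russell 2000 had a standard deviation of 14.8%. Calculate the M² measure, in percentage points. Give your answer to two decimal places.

11.17

Sharpe = (Rp − Rf) / σp = (17.6% − 4.7%) / 29.5% = 0.4373
M² = Rf + Sharpe × σm = 4.7% + 0.4373 × 14.8% = 11.1720%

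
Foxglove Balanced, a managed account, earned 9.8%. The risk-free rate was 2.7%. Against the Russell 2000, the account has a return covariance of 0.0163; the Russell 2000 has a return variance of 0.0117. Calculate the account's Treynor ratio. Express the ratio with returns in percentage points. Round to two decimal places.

β = Cov / Var = 0.0163 / 0.0117 = 1.3932
Treynor = (Rp − Rf) / β = (9.8% − 2.7%) / 1.3932 = 7.10 / 1.3932 = 5.0962

5.10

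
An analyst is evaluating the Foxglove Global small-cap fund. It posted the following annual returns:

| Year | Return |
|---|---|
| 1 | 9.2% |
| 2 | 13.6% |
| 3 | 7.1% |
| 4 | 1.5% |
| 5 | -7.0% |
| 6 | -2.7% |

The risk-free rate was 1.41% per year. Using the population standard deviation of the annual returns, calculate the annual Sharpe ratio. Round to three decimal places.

μ = (9.2 + 13.6 + 7.1 + 1.5 − 7 − 2.7) / 6 = 21.70 / 6 = 3.6167%
Σ(r − μ)² = (9.2 − 3.6167)² + (13.6 − 3.6167)² + (7.1 − 3.6167)² + … = 300.0683
σ = √[300.0683 / 6] = 7.0719%
Sharpe = (μ − rf) / σ = (3.6167 − 1.41) / 7.0719 = 2.2067 / 7.0719 = 0.3120

0.312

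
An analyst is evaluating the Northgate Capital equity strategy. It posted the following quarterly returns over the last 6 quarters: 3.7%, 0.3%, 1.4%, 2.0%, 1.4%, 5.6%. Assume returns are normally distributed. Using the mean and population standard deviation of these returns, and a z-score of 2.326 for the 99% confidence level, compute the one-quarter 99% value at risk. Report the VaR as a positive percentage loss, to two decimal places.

r̄ = (3.7 + 0.3 + 1.4 + 2 + 1.4 + 5.6) / 6 = 2.4000%
Σ(r − r̄)² = 18.5000; population σ = √(18.5000/6) = 1.7559%
VaR = −(r̄ − z·σ) = −(2.4000 − 2.326 × 1.7559) = −(-1.6842) = 1.6842%

1.68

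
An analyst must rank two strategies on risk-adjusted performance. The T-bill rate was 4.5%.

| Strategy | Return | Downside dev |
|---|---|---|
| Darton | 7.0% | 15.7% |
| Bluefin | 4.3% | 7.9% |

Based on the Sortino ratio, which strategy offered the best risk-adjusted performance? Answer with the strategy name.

Darton

Darton: Sortino ratio = (7.0% − 4.5%) / 15.7% = 0.159
Bluefin: Sortino ratio = (4.3% − 4.5%) / 7.9% = -0.025
Highest: Darton (0.159).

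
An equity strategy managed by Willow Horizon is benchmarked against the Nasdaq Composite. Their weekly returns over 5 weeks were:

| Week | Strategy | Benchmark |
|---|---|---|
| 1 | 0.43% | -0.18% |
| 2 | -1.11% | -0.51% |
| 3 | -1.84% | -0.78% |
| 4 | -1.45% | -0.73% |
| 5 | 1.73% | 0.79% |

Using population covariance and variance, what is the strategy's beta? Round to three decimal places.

r̄p = -0.4480%,  r̄m = -0.2820%
Cov = Σ(rp − r̄p)(rm − r̄m) / 5 = 0.7435
Var(rm) = Σ(rm − r̄m)² / 5 = 0.3321
β = Cov / Var = 0.7435 / 0.3321 = 2.2388

2.239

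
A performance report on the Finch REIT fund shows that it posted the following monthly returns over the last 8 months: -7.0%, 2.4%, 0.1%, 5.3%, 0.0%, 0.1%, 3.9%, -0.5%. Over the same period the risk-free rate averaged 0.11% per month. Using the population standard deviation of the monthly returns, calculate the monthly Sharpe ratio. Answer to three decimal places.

0.123

r̄ = (-7 + 2.4 + 0.1 + 5.3 + 0 + 0.1 + 3.9 − 0.5) / 8 = 4.30 / 8 = 0.5375%
Σ(r − r̄)² = (-7 − 0.5375)² + (2.4 − 0.5375)² + … = 96.0188
σ = √[96.0188 / 8] = 3.4644%
Sharpe = (r̄ − rf) / σ = (0.5375 − 0.11) / 3.4644 = 0.4275 / 3.4644 = 0.1234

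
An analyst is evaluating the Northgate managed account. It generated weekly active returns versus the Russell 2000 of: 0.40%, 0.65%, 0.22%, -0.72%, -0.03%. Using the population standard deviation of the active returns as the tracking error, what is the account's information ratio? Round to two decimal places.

0.22

r̄ = (0.4 + 0.65 + 0.22 − 0.72 − 0.03) / 5 = 0.1040%
Σ(r − r̄)² = 1.0961; population σ = √(1.0961/5) = 0.4682%
IR = r̄ / tracking error = 0.1040 / 0.4682 = 0.2221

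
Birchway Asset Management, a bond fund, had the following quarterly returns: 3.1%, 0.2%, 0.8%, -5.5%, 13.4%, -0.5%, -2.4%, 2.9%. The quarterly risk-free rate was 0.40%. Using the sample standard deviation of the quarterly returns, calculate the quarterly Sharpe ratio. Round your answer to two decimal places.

Mean return μ = 12.00 / 8 = 1.5000%
Σ(r − μ)² = 216.5200; sample σ = √(216.5200/7) = 5.5616%
Sharpe = (μ − rf) / σ = (1.5000 − 0.4) / 5.5616 = 1.1000 / 5.5616 = 0.1978

0.20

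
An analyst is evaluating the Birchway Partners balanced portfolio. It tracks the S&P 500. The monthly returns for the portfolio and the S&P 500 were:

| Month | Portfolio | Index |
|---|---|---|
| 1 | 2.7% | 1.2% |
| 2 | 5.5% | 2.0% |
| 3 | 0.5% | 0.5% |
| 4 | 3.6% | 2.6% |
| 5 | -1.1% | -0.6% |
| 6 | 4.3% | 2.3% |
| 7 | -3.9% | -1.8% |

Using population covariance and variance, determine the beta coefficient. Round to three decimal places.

1.965

r̄p = 1.6571%,  r̄m = 0.8857%
Cov = Σ(rp − r̄p)(rm − r̄m) / 7 = 4.4494
Var(rm) = Σ(rm − r̄m)² / 7 = 2.2641
β = Cov / Var = 4.4494 / 2.2641 = 1.9652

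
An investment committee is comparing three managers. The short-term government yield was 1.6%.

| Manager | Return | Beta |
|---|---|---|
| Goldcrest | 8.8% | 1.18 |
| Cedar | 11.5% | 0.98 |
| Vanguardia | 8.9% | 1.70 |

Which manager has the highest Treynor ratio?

Cedar

Goldcrest: Treynor = (8.8% − 1.6%) / 1.18 = 6.102
Cedar: Treynor = (11.5% − 1.6%) / 0.98 = 10.102
Vanguardia: Treynor = (8.9% − 1.6%) / 1.70 = 4.294
Highest: Cedar (10.102).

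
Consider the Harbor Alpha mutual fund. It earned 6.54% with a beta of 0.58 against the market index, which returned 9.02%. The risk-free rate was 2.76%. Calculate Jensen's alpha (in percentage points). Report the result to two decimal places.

CAPM expected return = Rf + β(Rm − Rf) = 2.76% + 0.58 × (9.02% − 2.76%) = 2.76 + 0.58 × 6.26 = 6.3908%
Jensen's α = Rp − E[R] = 6.54% − 6.3908% = 0.1492

0.15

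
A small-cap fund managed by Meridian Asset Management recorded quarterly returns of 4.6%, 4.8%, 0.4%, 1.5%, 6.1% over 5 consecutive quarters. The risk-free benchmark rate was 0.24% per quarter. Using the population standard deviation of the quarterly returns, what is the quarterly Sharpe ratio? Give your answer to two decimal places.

1.50

Mean return μ = 17.40 / 5 = 3.4800%
Population σ = √[Σ(r − μ)² / 5] = √[23.2680 / 5] = √4.6536 = 2.1572%
Sharpe = (μ − rf) / σ = (3.4800 − 0.24) / 2.1572 = 3.2400 / 2.1572 = 1.5019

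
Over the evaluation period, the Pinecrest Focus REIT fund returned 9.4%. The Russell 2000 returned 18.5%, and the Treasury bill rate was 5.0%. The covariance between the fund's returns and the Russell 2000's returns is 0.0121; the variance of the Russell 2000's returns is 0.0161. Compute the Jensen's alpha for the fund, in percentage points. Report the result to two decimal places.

-5.75

β = Cov / Var = 0.0121 / 0.0161 = 0.7516
E[R] = Rf + β(Rm − Rf) = 5.0% + 0.7516 × (18.5% − 5.0%) = 15.1466%
α = Rp − E[R] = 9.4% − 15.1466% = -5.7466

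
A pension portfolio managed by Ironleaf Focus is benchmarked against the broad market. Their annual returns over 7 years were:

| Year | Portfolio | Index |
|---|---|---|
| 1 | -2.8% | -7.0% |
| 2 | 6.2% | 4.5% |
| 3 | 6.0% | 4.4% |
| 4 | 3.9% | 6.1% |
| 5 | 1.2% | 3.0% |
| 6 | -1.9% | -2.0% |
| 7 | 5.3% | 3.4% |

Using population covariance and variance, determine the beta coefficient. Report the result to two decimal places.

r̄p = 2.5571%,  r̄m = 1.7714%
Cov = Σ(rp − r̄p)(rm − r̄m) / 7 = 13.0573
Var(rm) = Σ(rm − r̄m)² / 7 = 18.3449
β = Cov / Var = 13.0573 / 18.3449 = 0.7118

0.71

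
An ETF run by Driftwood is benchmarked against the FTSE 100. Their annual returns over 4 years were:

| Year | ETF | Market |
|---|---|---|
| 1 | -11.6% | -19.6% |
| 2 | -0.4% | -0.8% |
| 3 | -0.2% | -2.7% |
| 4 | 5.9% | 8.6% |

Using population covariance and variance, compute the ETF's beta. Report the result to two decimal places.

0.62

r̄p = -1.5750%,  r̄m = -3.6250%
Cov = Σ(rp − r̄p)(rm − r̄m) / 4 = 64.0306
Var(rm) = Σ(rm − r̄m)² / 4 = 103.3719
β = Cov / Var = 64.0306 / 103.3719 = 0.6194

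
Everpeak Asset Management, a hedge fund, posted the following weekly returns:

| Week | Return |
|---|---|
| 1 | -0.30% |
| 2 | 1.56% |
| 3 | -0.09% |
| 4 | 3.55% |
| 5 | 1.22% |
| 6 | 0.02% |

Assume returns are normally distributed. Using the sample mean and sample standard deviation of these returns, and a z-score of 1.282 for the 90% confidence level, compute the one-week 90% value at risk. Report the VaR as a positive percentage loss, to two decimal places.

0.88

μ = (-0.3 + 1.56 − 0.09 + 3.55 + 1.22 + 0.02) / 6 = 5.960 / 6 = 0.9933%
Σ(r − μ)² = 10.7027; sample σ = √(10.7027/5) = 1.4631%
VaR = −(μ − z·σ) = −(0.9933 − 1.282 × 1.4631) = −(-0.8824) = 0.8824%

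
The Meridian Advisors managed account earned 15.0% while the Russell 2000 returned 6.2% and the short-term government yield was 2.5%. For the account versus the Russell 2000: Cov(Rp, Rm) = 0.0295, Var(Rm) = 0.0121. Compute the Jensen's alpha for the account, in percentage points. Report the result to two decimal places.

3.48

β = Cov / Var = 0.0295 / 0.0121 = 2.4380
E[R] = Rf + β(Rm − Rf) = 2.5% + 2.4380 × (6.2% − 2.5%) = 11.5206%
α = Rp − E[R] = 15.0% − 11.5206% = 3.4794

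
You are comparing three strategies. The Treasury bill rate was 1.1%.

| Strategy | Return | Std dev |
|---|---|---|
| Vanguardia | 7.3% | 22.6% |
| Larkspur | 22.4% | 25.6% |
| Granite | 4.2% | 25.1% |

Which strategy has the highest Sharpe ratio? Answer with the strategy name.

Vanguardia: Sharpe ratio = (7.3% − 1.1%) / 22.6% = 0.274
Larkspur: Sharpe ratio = (22.4% − 1.1%) / 25.6% = 0.832
Granite: Sharpe ratio = (4.2% − 1.1%) / 25.1% = 0.124
Highest: Larkspur (0.832).

Larkspur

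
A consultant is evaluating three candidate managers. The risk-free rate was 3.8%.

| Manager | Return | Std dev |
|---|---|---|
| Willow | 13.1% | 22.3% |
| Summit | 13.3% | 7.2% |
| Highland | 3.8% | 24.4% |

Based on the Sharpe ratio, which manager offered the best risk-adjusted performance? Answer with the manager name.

Willow: Sharpe ratio = (13.1% − 3.8%) / 22.3% = 0.417
Summit: Sharpe ratio = (13.3% − 3.8%) / 7.2% = 1.319
Highland: Sharpe ratio = (3.8% − 3.8%) / 24.4% = 0.000
Highest: Summit (1.319).

Summit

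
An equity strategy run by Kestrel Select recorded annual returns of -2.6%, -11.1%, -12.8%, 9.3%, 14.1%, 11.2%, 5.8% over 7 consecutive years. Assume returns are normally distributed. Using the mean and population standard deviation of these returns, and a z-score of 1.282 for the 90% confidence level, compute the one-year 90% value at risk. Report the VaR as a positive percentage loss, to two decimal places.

10.93

r̄ = (-2.6 − 11.1 − 12.8 + 9.3 + 14.1 + 11.2 + 5.8) / 7 = 1.9857%
Population σ = √[Σ(r − r̄)² / 7] = √[710.5886 / 7] = √101.5127 = 10.0754%
VaR = −(r̄ − z·σ) = −(1.9857 − 1.282 × 10.0754) = −(-10.9310) = 10.9310%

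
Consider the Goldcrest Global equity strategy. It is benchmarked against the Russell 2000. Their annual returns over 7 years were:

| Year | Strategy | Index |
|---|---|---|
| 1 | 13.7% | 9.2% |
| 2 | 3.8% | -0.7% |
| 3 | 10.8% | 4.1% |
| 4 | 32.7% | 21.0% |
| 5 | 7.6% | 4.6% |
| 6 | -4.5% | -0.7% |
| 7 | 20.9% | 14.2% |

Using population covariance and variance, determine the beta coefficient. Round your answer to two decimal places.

r̄p = 12.1429%,  r̄m = 7.3857%
Cov = Σ(rp − r̄p)(rm − r̄m) / 7 = 80.2092
Var(rm) = Σ(rm − r̄m)² / 7 = 54.9127
β = Cov / Var = 80.2092 / 54.9127 = 1.4607

1.46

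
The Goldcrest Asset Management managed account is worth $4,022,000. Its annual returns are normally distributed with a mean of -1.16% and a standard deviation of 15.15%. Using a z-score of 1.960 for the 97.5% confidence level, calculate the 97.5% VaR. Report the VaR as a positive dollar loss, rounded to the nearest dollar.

Return at the 97.5% tail: μ − z·σ = -1.16% − 1.960 × 15.15% = -1.16 − 29.6940 = -30.8540%
VaR = −(-30.8540%) × $4,022,000 = 30.8540% × $4,022,000 = $1,240,948

$1,240,948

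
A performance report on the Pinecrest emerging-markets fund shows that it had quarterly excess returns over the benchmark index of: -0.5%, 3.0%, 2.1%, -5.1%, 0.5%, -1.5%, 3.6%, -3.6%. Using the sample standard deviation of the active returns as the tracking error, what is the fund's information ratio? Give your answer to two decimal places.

r̄ = (-0.5 + 3 + 2.1 − 5.1 + 0.5 − 1.5 + 3.6 − 3.6) / 8 = -1.50 / 8 = -0.1875%
Sample σ = √[Σ(r − r̄)² / 7] = √[67.8088 / 7] = √9.6870 = 3.1124%
IR = r̄ / tracking error = -0.1875 / 3.1124 = -0.0602

-0.06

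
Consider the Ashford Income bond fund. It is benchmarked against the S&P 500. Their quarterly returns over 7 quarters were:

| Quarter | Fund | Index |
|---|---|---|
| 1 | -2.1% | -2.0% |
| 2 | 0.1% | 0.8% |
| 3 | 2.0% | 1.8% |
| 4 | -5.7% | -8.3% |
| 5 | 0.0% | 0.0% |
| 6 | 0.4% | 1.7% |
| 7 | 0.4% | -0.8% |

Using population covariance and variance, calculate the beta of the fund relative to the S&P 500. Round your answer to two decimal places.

r̄p = -0.7000%,  r̄m = -0.9714%
Cov = Σ(rp − r̄p)(rm − r̄m) / 7 = 7.2557
Var(rm) = Σ(rm − r̄m)² / 7 = 10.5278
β = Cov / Var = 7.2557 / 10.5278 = 0.6892

0.69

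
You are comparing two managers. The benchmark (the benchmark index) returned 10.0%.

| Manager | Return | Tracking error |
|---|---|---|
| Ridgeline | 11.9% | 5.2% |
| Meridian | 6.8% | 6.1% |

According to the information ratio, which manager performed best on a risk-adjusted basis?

Ridgeline: IR = (11.9% − 10.0%) / 5.2% = 0.365
Meridian: IR = (6.8% − 10.0%) / 6.1% = -0.525
Highest: Ridgeline (0.365).

Ridgeline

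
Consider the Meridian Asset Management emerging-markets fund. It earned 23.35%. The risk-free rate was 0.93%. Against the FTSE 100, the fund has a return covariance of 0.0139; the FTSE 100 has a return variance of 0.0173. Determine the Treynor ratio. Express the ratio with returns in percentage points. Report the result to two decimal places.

β = Cov / Var = 0.0139 / 0.0173 = 0.8035
Treynor = (Rp − Rf) / β = (23.35% − 0.93%) / 0.8035 = 22.42 / 0.8035 = 27.9029

27.90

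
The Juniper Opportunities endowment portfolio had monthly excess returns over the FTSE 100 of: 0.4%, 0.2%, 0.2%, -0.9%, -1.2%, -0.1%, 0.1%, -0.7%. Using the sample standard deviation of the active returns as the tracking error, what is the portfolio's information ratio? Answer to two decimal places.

Mean return μ = -2.00 / 8 = -0.2500%
Σ(r − μ)² = 2.5000; sample σ = √(2.5000/7) = 0.5976%
IR = μ / tracking error = -0.2500 / 0.5976 = -0.4183

-0.42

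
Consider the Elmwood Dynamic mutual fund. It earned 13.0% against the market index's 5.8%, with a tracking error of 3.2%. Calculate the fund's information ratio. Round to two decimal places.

2.25

IR = (Rp − Rb) / TE = (13.0% − 5.8%) / 3.2% = 7.20% / 3.2% = 2.2500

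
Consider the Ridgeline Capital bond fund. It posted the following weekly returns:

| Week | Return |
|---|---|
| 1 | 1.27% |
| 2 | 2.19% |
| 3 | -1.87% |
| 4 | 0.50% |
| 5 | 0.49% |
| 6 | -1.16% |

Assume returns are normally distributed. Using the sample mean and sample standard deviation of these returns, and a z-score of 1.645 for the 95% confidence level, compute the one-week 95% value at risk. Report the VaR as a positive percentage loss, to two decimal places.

2.25

r̄ = (1.27 + 2.19 − 1.87 + 0.5 + 0.49 − 1.16) / 6 = 0.2367%
Σ(r − r̄)² = (1.27 − 0.2367)² + (2.19 − 0.2367)² + (-1.87 − 0.2367)² + … = 11.4055
σ = √[11.4055 / 5] = 1.5103%
VaR = −(r̄ − z·σ) = −(0.2367 − 1.645 × 1.5103) = −(-2.2477) = 2.2477%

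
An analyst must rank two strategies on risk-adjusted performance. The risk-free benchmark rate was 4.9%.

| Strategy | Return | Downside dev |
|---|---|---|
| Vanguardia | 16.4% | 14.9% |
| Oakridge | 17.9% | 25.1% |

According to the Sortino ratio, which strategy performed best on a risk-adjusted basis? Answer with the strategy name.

Vanguardia

Vanguardia: Sortino ratio = (16.4% − 4.9%) / 14.9% = 0.772
Oakridge: Sortino ratio = (17.9% − 4.9%) / 25.1% = 0.518
Highest: Vanguardia (0.772).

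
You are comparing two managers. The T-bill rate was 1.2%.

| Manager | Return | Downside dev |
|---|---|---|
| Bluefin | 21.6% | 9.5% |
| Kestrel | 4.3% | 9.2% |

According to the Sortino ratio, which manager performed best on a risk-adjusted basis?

Bluefin: Sortino ratio = (21.6% − 1.2%) / 9.5% = 2.147
Kestrel: Sortino ratio = (4.3% − 1.2%) / 9.2% = 0.337
Highest: Bluefin (2.147).

Bluefin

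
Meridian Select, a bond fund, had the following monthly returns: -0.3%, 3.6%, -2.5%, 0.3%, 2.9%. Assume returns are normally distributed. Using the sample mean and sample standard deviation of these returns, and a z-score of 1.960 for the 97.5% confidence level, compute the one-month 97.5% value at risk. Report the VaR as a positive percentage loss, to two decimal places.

r̄ = (-0.3 + 3.6 − 2.5 + 0.3 + 2.9) / 5 = 0.8000%
Σ(r − r̄)² = (-0.3 − 0.8000)² + (3.6 − 0.8000)² + (-2.5 − 0.8000)² + … = 24.6000
sample σ = √(24.6000 / 4) = √6.1500 = 2.4799%
VaR = −(r̄ − z·σ) = −(0.8000 − 1.960 × 2.4799) = −(-4.0606) = 4.0606%

4.06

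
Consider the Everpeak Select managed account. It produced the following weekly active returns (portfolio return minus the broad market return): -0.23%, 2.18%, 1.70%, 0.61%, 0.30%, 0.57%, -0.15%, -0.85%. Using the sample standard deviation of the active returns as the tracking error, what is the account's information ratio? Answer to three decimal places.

0.513

r̄ = (-0.23 + 2.18 + 1.7 + 0.61 + 0.3 + 0.57 − 0.15 − 0.85) / 8 = 4.130 / 8 = 0.5163%
Σ(r − r̄)² = (-0.23 − 0.5163)² + (2.18 − 0.5163)² + … = 7.0952
sample σ = √(7.0952 / 7) = √1.0136 = 1.0068%
IR = r̄ / tracking error = 0.5163 / 1.0068 = 0.5128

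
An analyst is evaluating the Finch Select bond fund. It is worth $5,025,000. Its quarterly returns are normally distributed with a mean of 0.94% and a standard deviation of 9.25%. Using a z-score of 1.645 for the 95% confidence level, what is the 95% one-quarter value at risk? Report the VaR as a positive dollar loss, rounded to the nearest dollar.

$717,382

Return at the 95% tail: μ − z·σ = 0.94% − 1.645 × 9.25% = 0.94 − 15.21625 = -14.27625%
VaR = −(-14.27625%) × $5,025,000 = 14.27625% × $5,025,000 = $717,382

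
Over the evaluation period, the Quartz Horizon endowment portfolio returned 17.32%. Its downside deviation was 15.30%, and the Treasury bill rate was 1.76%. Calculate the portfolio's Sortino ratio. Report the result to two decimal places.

1.02

Sortino = (Rp − Rf) / σd = (17.32% − 1.76%) / 15.30% = 15.56% / 15.30% = 1.0170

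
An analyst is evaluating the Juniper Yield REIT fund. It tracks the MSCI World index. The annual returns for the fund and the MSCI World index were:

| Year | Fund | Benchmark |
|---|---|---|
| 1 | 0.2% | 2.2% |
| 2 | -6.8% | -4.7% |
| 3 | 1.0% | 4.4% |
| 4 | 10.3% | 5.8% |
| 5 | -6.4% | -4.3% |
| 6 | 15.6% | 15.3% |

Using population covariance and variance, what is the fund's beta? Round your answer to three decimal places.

r̄p = 2.3167%,  r̄m = 3.1167%
Cov = Σ(rp − r̄p)(rm − r̄m) / 6 = 53.2364
Var(rm) = Σ(rm − r̄m)² / 6 = 45.7047
β = Cov / Var = 53.2364 / 45.7047 = 1.1648

1.165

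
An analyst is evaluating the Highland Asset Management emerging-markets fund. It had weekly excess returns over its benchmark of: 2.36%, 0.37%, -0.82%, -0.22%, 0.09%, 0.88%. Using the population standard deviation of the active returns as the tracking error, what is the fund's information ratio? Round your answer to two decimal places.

r̄ = (2.36 + 0.37 − 0.82 − 0.22 + 0.09 + 0.88) / 6 = 0.4433%
Population std dev = √[6.0305 / 6] = 1.0025%
IR = r̄ / tracking error = 0.4433 / 1.0025 = 0.4422

0.44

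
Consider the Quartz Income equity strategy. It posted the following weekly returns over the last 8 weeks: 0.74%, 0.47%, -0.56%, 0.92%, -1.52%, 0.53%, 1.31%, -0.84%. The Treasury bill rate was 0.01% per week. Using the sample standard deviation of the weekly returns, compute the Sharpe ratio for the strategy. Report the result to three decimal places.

0.123

Mean return r̄ = 1.050 / 8 = 0.1313%
Sample σ = √[Σ(r − r̄)² / 7] = √[6.8037 / 7] = √0.9720 = 0.9859%
Sharpe = (r̄ − rf) / σ = (0.1313 − 0.01) / 0.9859 = 0.1213 / 0.9859 = 0.1230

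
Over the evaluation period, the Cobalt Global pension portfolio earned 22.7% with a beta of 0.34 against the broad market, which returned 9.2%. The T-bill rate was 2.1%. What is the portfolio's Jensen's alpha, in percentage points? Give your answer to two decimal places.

18.19

CAPM expected return = Rf + β(Rm − Rf) = 2.1% + 0.34 × (9.2% − 2.1%) = 2.1 + 0.34 × 7.10 = 4.5140%
Jensen's α = Rp − E[R] = 22.7% − 4.5140% = 18.1860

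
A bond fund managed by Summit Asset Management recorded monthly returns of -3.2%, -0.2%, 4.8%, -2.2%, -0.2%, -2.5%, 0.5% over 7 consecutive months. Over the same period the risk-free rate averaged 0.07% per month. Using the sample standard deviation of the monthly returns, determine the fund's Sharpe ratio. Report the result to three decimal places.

r̄ = (-3.2 − 0.2 + 4.8 − 2.2 − 0.2 − 2.5 + 0.5) / 7 = -3.00 / 7 = -0.4286%
Σ(r − r̄)² = 43.4143; sample σ = √(43.4143/6) = 2.6899%
Sharpe = (r̄ − rf) / σ = (-0.4286 − 0.07) / 2.6899 = -0.4986 / 2.6899 = -0.1854

-0.185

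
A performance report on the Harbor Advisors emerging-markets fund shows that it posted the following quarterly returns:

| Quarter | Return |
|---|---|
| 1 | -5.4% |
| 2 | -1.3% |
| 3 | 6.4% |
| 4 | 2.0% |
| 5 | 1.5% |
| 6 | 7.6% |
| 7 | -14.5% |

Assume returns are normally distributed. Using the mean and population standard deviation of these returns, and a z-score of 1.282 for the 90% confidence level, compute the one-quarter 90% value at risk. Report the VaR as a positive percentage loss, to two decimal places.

Mean return r̄ = -3.70 / 7 = -0.5286%
Σ(r − r̄)² = (-5.4 − (-0.5286))² + (-1.3 − (-0.5286))² + (6.4 − (-0.5286))² + … = 344.1143
population σ = √(344.1143 / 7) = √49.1592 = 7.0114%
VaR = −(r̄ − z·σ) = −(-0.5286 − 1.282 × 7.0114) = −(-9.5172) = 9.5172%

9.52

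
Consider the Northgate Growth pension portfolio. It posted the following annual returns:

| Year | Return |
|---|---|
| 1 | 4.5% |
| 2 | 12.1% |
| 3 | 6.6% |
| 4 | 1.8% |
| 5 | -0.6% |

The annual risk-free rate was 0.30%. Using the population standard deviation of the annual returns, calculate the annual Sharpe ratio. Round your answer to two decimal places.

1.05

r̄ = (4.5 + 12.1 + 6.6 + 1.8 − 0.6) / 5 = 24.40 / 5 = 4.8800%
Population std dev = √[94.7480 / 5] = 4.3531%
Sharpe = (r̄ − rf) / σ = (4.8800 − 0.3) / 4.3531 = 4.5800 / 4.3531 = 1.0521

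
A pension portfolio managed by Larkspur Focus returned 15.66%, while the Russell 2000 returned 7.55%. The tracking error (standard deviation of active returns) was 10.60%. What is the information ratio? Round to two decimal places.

IR = (Rp − Rb) / TE = (15.66% − 7.55%) / 10.60% = 8.11% / 10.60% = 0.7651

0.77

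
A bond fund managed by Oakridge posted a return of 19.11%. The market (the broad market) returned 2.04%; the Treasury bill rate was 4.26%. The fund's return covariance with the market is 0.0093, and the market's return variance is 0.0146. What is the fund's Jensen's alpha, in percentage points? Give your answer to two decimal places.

β = Cov / Var = 0.0093 / 0.0146 = 0.6370
E[R] = Rf + β(Rm − Rf) = 4.26% + 0.6370 × (2.04% − 4.26%) = 2.8459%
α = Rp − E[R] = 19.11% − 2.8459% = 16.2641

16.26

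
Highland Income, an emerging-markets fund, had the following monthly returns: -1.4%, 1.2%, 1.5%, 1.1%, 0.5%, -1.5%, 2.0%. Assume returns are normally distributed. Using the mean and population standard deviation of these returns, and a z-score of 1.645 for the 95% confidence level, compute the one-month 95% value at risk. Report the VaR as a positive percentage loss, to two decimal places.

1.64

r̄ = (-1.4 + 1.2 + 1.5 + 1.1 + 0.5 − 1.5 + 2) / 7 = 0.4857%
Population σ = √[Σ(r − r̄)² / 7] = √[11.7086 / 7] = √1.6727 = 1.2933%
VaR = −(r̄ − z·σ) = −(0.4857 − 1.645 × 1.2933) = −(-1.6418) = 1.6418%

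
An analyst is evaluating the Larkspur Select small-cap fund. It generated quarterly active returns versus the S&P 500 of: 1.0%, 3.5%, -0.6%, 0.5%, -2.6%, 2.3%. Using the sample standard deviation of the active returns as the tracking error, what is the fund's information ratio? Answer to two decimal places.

0.32

Mean return r̄ = 4.10 / 6 = 0.6833%
Σ(r − r̄)² = (1 − 0.6833)² + (3.5 − 0.6833)² + … = 23.1083
sample σ = √(23.1083 / 5) = √4.6217 = 2.1498%
IR = r̄ / tracking error = 0.6833 / 2.1498 = 0.3178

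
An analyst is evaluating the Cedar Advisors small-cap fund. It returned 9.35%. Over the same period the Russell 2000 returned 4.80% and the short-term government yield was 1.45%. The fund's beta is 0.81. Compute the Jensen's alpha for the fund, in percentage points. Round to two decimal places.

CAPM expected return = Rf + β(Rm − Rf) = 1.45% + 0.81 × (4.80% − 1.45%) = 1.45 + 0.81 × 3.35 = 4.1635%
Jensen's α = Rp − E[R] = 9.35% − 4.1635% = 5.1865

5.19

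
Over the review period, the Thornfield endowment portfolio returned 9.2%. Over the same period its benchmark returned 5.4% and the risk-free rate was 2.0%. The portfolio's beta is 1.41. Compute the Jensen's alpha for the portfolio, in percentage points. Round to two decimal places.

2.41

CAPM expected return = Rf + β(Rm − Rf) = 2.0% + 1.41 × (5.4% − 2.0%) = 2 + 1.41 × 3.40 = 6.7940%
Jensen's α = Rp − E[R] = 9.2% − 6.7940% = 2.4060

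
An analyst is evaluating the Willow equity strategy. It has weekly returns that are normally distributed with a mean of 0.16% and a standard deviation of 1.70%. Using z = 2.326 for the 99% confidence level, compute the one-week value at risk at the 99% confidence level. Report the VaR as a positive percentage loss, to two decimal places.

3.79

VaR (as % loss) = −(μ − z·σ) = −(0.16% − 2.326 × 1.70%) = −(-3.7942%) = 3.7942%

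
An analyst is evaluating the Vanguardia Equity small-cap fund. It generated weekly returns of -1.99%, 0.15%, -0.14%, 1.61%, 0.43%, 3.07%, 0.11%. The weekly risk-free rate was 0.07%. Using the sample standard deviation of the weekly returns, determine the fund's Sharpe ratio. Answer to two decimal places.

0.25

r̄ = (-1.99 + 0.15 − 0.14 + 1.61 + 0.43 + 3.07 + 0.11) / 7 = 3.240 / 7 = 0.4629%
Σ(r − r̄)² = 14.7165; sample σ = √(14.7165/6) = 1.5661%
Sharpe = (r̄ − rf) / σ = (0.4629 − 0.07) / 1.5661 = 0.3929 / 1.5661 = 0.2509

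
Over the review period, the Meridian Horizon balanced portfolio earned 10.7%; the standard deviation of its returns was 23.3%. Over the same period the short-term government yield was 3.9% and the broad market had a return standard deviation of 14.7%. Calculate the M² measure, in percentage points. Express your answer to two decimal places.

8.19

Sharpe = (Rp − Rf) / σp = (10.7% − 3.9%) / 23.3% = 0.2918
M² = Rf + Sharpe × σm = 3.9% + 0.2918 × 14.7% = 8.1895%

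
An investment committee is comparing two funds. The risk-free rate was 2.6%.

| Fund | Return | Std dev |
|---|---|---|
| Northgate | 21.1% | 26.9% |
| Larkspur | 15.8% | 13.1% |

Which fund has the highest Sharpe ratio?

Northgate: Sharpe ratio = (21.1% − 2.6%) / 26.9% = 0.688
Larkspur: Sharpe ratio = (15.8% − 2.6%) / 13.1% = 1.008
Highest: Larkspur (1.008).

Larkspur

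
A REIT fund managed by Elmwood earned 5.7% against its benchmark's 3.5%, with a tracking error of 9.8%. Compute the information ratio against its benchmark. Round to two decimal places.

0.22

IR = (Rp − Rb) / TE = (5.7% − 3.5%) / 9.8% = 2.20% / 9.8% = 0.2245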